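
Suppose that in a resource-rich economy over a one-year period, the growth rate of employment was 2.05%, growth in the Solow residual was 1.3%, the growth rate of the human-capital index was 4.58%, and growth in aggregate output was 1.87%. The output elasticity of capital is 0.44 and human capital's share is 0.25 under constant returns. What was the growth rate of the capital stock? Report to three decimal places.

Labor's share = 1 − 0.44 − 0.25 = 0.31.
gY = gA + 0.25×4.58 + 0.31×2.05 + 0.44×g.
0.44×g = 1.87 − 1.3 − 1.7805 = -1.2105.
g = -1.2105 / 0.44 = -2.75114%.

-2.751%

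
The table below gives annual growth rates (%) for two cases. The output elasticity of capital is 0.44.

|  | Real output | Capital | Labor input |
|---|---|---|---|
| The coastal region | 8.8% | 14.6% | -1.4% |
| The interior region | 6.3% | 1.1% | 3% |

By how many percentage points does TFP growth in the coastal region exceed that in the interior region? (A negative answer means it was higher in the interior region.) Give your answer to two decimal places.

Labor's share = 1 − 0.44 = 0.56.
The coastal region: TFP = 8.8 − 6.424 + 0.784 = 3.16%.
The interior region: TFP = 6.3 − 0.484 − 1.68 = 4.136%.
Difference = 3.16 − (4.136) = -0.976 pp.

-0.98 percentage points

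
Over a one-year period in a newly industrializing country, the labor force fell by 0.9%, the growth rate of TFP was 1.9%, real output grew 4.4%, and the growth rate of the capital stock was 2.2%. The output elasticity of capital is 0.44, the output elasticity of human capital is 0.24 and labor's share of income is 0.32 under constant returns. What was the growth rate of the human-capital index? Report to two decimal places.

The human-capital index growth was 7.58%.

Labor's share = 1 − 0.44 − 0.24 = 0.32.
gY = gA + 0.44×2.2 + 0.32×(-0.9) + 0.24×g.
0.24×g = 4.4 − 1.9 − 0.68 = 1.82.
g = 1.82 / 0.24 = 7.5833%.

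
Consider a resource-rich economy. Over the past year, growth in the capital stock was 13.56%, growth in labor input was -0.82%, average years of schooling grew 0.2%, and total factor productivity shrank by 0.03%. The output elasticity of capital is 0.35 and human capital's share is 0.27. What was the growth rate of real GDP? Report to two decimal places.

4.46%

Labor's share = 1 − 0.35 − 0.27 = 0.38.
The capital stock: 0.35 × 13.56 = 4.746 pp.
Average years of schooling: 0.27 × 0.2 = 0.054 pp.
Labor input: 0.38 × (-0.82) = -0.3116 pp.
Output growth = -0.03 + 4.4884 = 4.4584%.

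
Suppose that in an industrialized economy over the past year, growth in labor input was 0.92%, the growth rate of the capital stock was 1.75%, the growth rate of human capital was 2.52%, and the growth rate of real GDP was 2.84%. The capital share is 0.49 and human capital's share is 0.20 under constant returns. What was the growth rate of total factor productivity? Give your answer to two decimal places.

Labor's share = 1 − 0.49 − 0.2 = 0.31.
The capital stock: 0.49 × 1.75 = 0.8575 pp.
Human capital: 0.2 × 2.52 = 0.504 pp.
Labor input: 0.31 × 0.92 = 0.2852 pp.
TFP growth = 2.84 − 1.6467 = 1.1933%.

Total factor productivity grew 1.19%.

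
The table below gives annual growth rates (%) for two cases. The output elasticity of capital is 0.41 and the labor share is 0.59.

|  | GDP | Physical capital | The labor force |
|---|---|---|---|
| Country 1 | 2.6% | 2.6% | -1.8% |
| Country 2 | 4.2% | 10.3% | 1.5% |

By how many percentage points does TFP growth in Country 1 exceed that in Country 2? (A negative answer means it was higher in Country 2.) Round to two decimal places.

3.50 percentage points

Labor's share = 1 − 0.41 = 0.59.
Country 1: TFP = 2.6 − 1.066 + 1.062 = 2.596%.
Country 2: TFP = 4.2 − 4.223 − 0.885 = -0.908%.
Difference = 2.596 − (-0.908) = 3.504 pp.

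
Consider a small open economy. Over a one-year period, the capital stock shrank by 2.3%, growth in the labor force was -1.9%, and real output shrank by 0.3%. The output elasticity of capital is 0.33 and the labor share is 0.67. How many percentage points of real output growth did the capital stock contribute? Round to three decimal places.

-0.759 pp

Contribution = share × growth = 0.33 × (-2.3) = -0.759 pp.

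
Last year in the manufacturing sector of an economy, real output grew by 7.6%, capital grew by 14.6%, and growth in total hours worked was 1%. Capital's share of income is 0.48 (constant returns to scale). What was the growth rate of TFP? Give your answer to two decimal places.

TFP growth was 0.07%.

Labor's share = 1 − 0.48 = 0.52.
Capital: 0.48 × 14.6 = 7.008 pp.
Total hours worked: 0.52 × 1 = 0.52 pp.
TFP growth = 7.6 − 7.528 = 0.072%.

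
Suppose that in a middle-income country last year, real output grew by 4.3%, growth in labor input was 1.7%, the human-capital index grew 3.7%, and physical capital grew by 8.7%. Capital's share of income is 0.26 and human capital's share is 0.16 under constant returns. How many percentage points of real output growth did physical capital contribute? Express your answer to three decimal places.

Contribution = share × growth = 0.26 × 8.7 = 2.262 pp.

2.262 pp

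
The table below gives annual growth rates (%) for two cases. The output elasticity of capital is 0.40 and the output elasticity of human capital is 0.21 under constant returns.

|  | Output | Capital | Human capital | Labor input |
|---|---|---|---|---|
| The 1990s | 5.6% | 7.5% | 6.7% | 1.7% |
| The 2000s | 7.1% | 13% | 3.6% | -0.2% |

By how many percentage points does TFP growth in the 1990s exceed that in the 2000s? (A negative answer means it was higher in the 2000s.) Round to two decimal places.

-0.69 percentage points

Labor's share = 1 − 0.4 − 0.21 = 0.39.
The 1990s: TFP = 5.6 − 3 − 1.407 − 0.663 = 0.53%.
The 2000s: TFP = 7.1 − 5.2 − 0.756 + 0.078 = 1.222%.
Difference = 0.53 − (1.222) = -0.692 pp.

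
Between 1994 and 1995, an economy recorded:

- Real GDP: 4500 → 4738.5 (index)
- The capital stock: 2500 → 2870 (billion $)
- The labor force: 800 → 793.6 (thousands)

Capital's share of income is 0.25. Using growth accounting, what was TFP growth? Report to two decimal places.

2.20%

Real GDP growth = (4738.5 − 4500) / 4500 = 5.3%.
The capital stock growth = (2870 − 2500) / 2500 = 14.8%.
The labor force growth = (793.6 − 800) / 800 = -0.8%.
Labor's share = 1 − 0.25 = 0.75.
The capital stock: 0.25 × 14.8 = 3.7 pp.
The labor force: 0.75 × (-0.8) = -0.6 pp.
TFP growth = 5.3 − 3.1 = 2.2%.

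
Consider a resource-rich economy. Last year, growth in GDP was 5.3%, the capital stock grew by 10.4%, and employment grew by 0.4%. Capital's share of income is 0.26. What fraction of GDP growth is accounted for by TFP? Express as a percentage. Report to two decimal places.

Labor's share = 1 − 0.26 = 0.74.
The capital stock: 0.26 × 10.4 = 2.704 pp.
Employment: 0.74 × 0.4 = 0.296 pp.
TFP growth = 5.3 − 3 = 2.3%.
TFP share of growth = 2.3 / 5.3 × 100 = 43.3962%.

TFP accounted for 43.40% of growth.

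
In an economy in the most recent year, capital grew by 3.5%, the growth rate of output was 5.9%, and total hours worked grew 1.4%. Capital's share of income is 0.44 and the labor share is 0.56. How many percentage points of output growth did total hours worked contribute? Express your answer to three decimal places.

0.784

Labor's share = 1 − 0.44 = 0.56.
Contribution = share × growth = 0.56 × 1.4 = 0.784 pp.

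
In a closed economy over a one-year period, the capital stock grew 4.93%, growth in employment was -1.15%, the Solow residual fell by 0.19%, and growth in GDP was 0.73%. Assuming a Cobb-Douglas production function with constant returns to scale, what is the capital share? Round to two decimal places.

The capital share is 0.34.

gY = gA + α·gK + (1−α)·gL, so gY − gA − gL = α(gK − gL).
0.73 + 0.19 + 1.15 = α × (4.93 − (-1.15)).
2.07 = 6.08 α, so α = 0.3405.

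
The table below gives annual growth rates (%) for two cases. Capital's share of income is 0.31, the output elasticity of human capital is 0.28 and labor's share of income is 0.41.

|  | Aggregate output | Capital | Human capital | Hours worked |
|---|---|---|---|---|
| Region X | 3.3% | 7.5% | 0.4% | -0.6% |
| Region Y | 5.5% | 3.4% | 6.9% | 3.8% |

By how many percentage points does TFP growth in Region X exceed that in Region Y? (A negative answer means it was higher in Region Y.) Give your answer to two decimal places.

Labor's share = 1 − 0.31 − 0.28 = 0.41.
Region X: TFP = 3.3 − 2.325 − 0.112 + 0.246 = 1.109%.
Region Y: TFP = 5.5 − 1.054 − 1.932 − 1.558 = 0.956%.
Difference = 1.109 − (0.956) = 0.153 pp.

0.15 percentage points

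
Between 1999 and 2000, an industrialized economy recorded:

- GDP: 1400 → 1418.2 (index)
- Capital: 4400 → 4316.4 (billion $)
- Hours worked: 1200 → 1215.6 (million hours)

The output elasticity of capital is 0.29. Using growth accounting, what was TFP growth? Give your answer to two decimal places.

0.93%

GDP growth = (1418.2 − 1400) / 1400 = 1.3%.
Capital growth = (4316.4 − 4400) / 4400 = -1.9%.
Hours worked growth = (1215.6 − 1200) / 1200 = 1.3%.
Labor's share = 1 − 0.29 = 0.71.
Capital: 0.29 × (-1.9) = -0.551 pp.
Hours worked: 0.71 × 1.3 = 0.923 pp.
TFP growth = 1.3 − 0.372 = 0.928%.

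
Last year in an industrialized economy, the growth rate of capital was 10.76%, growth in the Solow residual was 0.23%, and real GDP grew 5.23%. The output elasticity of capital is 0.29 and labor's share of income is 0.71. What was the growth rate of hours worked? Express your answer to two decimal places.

Labor's share = 1 − 0.29 = 0.71.
gY = gA + 0.29×10.76 + 0.71×g.
0.71×g = 5.23 − 0.23 − 3.1204 = 1.8796.
g = 1.8796 / 0.71 = 2.6473%.

2.65%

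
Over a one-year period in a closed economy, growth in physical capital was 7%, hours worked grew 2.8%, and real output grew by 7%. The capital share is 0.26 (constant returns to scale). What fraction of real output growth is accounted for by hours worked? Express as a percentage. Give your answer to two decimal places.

Labor's share = 1 − 0.26 = 0.74.
Hours worked contributed 0.74 × 2.8 = 2.072 pp.
Share of growth = 2.072 / 7 × 100 = 29.6%.

Hours worked accounted for 29.60% of growth.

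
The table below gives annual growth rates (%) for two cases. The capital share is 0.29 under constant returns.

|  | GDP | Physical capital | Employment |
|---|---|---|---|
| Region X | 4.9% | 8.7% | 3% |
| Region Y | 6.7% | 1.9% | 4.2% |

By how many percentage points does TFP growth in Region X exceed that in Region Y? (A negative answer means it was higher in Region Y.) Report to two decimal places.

Labor's share = 1 − 0.29 = 0.71.
Region X: TFP = 4.9 − 2.523 − 2.13 = 0.247%.
Region Y: TFP = 6.7 − 0.551 − 2.982 = 3.167%.
Difference = 0.247 − (3.167) = -2.92 pp.

-2.92 percentage points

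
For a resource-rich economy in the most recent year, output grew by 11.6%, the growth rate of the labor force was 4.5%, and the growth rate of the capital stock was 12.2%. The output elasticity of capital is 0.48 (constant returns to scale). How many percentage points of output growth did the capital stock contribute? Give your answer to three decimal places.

Contribution = share × growth = 0.48 × 12.2 = 5.856 pp.

5.856 percentage points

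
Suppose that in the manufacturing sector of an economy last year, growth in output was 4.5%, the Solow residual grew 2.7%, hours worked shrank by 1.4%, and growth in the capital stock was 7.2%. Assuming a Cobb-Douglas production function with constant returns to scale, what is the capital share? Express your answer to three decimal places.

0.372

gY = gA + α·gK + (1−α)·gL, so gY − gA − gL = α(gK − gL).
4.5 − 2.7 + 1.4 = α × (7.2 − (-1.4)).
3.2 = 8.6 α, so α = 0.37209.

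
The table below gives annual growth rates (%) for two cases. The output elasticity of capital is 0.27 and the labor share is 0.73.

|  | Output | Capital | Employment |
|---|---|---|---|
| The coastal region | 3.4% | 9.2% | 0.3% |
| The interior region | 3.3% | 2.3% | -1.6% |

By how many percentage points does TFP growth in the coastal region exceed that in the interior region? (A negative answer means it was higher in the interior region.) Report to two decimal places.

Labor's share = 1 − 0.27 = 0.73.
The coastal region: TFP = 3.4 − 2.484 − 0.219 = 0.697%.
The interior region: TFP = 3.3 − 0.621 + 1.168 = 3.847%.
Difference = 0.697 − (3.847) = -3.15 pp.

-3.15 percentage points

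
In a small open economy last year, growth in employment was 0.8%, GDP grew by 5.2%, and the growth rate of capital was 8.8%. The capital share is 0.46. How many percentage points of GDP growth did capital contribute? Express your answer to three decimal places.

4.048 percentage points

Contribution = share × growth = 0.46 × 8.8 = 4.048 pp.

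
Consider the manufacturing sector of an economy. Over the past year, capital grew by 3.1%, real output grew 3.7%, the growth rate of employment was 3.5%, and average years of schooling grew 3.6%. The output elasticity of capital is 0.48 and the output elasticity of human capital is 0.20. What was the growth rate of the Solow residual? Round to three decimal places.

Labor's share = 1 − 0.48 − 0.2 = 0.32.
Capital: 0.48 × 3.1 = 1.488 pp.
Average years of schooling: 0.2 × 3.6 = 0.72 pp.
Employment: 0.32 × 3.5 = 1.12 pp.
TFP growth = 3.7 − 3.328 = 0.372%.

The Solow residual grew 0.372%.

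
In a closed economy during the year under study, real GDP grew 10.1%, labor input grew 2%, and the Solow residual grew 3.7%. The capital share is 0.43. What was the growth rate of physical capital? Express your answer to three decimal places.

Labor's share = 1 − 0.43 = 0.57.
gY = gA + 0.57×2 + 0.43×g.
0.43×g = 10.1 − 3.7 − 1.14 = 5.26.
g = 5.26 / 0.43 = 12.23256%.

12.233%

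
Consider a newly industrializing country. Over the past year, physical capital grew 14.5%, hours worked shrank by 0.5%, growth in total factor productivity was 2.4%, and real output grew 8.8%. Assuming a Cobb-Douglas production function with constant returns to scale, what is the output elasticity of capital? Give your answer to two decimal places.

gY = gA + α·gK + (1−α)·gL, so gY − gA − gL = α(gK − gL).
8.8 − 2.4 + 0.5 = α × (14.5 − (-0.5)).
6.9 = 15 α, so α = 0.46.

α = 0.46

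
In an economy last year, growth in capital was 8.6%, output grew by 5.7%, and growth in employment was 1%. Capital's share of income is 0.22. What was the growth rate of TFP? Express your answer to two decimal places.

TFP grew 3.03%.

Labor's share = 1 − 0.22 = 0.78.
Capital: 0.22 × 8.6 = 1.892 pp.
Employment: 0.78 × 1 = 0.78 pp.
TFP growth = 5.7 − 2.672 = 3.028%.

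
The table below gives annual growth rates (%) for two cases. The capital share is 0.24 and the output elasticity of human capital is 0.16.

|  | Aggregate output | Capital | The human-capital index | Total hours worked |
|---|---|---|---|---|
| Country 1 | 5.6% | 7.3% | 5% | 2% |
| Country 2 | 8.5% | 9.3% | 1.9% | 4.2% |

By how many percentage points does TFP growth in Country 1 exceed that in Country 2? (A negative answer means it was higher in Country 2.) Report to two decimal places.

-1.60 percentage points

Labor's share = 1 − 0.24 − 0.16 = 0.6.
Country 1: TFP = 5.6 − 1.752 − 0.8 − 1.2 = 1.848%.
Country 2: TFP = 8.5 − 2.232 − 0.304 − 2.52 = 3.444%.
Difference = 1.848 − (3.444) = -1.596 pp.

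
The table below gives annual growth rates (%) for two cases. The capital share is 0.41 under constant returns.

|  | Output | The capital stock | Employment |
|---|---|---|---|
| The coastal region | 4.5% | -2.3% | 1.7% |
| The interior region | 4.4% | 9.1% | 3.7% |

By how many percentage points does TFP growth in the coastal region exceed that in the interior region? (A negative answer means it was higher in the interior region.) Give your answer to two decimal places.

Labor's share = 1 − 0.41 = 0.59.
The coastal region: TFP = 4.5 + 0.943 − 1.003 = 4.44%.
The interior region: TFP = 4.4 − 3.731 − 2.183 = -1.514%.
Difference = 4.44 − (-1.514) = 5.954 pp.

5.95 percentage points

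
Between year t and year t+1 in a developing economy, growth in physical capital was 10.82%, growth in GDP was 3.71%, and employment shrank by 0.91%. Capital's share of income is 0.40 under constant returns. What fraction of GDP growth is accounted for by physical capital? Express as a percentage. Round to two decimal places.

Physical capital contributed 0.4 × 10.82 = 4.328 pp.
Share of growth = 4.328 / 3.71 × 100 = 116.6577%.

Physical capital accounted for 116.66% of growth.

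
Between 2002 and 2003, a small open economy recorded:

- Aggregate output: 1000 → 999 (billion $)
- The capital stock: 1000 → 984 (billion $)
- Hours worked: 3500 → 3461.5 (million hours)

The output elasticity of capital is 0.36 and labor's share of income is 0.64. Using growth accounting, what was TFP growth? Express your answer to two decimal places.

Aggregate output growth = (999 − 1000) / 1000 = -0.1%.
The capital stock growth = (984 − 1000) / 1000 = -1.6%.
Hours worked growth = (3461.5 − 3500) / 3500 = -1.1%.
Labor's share = 1 − 0.36 = 0.64.
The capital stock: 0.36 × (-1.6) = -0.576 pp.
Hours worked: 0.64 × (-1.1) = -0.704 pp.
TFP growth = -0.1 + 1.28 = 1.18%.

1.18%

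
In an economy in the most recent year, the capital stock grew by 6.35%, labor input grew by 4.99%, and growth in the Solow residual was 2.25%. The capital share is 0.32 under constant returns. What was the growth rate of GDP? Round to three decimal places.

7.675%

Labor's share = 1 − 0.32 = 0.68.
The capital stock: 0.32 × 6.35 = 2.032 pp.
Labor input: 0.68 × 4.99 = 3.3932 pp.
Output growth = 2.25 + 5.4252 = 7.6752%.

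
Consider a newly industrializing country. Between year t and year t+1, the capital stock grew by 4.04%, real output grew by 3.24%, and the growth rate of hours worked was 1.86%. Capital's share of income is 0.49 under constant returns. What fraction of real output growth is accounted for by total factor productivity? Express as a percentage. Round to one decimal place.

Total factor productivity accounted for 9.6% of growth.

Labor's share = 1 − 0.49 = 0.51.
The capital stock: 0.49 × 4.04 = 1.9796 pp.
Hours worked: 0.51 × 1.86 = 0.9486 pp.
TFP growth = 3.24 − 2.9282 = 0.3118%.
TFP share of growth = 0.3118 / 3.24 × 100 = 9.623%.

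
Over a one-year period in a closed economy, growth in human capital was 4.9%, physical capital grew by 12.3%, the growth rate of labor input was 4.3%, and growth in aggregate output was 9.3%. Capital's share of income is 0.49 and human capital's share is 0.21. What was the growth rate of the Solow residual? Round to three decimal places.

The Solow residual growth was 0.954%.

Labor's share = 1 − 0.49 − 0.21 = 0.3.
Physical capital: 0.49 × 12.3 = 6.027 pp.
Human capital: 0.21 × 4.9 = 1.029 pp.
Labor input: 0.3 × 4.3 = 1.29 pp.
TFP growth = 9.3 − 8.346 = 0.954%.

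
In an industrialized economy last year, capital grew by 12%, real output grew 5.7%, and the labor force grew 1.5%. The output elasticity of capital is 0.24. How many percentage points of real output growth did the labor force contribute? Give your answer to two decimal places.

Labor's share = 1 − 0.24 = 0.76.
Contribution = share × growth = 0.76 × 1.5 = 1.14 pp.

1.14 pp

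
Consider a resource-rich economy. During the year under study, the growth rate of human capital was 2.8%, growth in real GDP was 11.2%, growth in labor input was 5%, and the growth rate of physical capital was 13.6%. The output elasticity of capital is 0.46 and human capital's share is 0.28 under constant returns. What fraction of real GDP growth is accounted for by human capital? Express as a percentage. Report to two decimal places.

Human capital contributed 0.28 × 2.8 = 0.784 pp.
Share of growth = 0.784 / 11.2 × 100 = 7%.

Human capital accounted for 7.00% of growth.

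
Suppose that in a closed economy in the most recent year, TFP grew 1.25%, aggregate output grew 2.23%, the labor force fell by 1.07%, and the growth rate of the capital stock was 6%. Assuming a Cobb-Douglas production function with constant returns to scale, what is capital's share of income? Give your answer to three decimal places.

gY = gA + α·gK + (1−α)·gL, so gY − gA − gL = α(gK − gL).
2.23 − 1.25 + 1.07 = α × (6 − (-1.07)).
2.05 = 7.07 α, so α = 0.28996.

Capital's share of income is 0.290.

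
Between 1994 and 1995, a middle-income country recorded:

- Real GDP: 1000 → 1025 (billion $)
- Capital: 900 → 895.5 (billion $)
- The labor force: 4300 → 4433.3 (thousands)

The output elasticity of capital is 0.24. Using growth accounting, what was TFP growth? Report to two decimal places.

TFP grew 0.26%.

Real GDP growth = (1025 − 1000) / 1000 = 2.5%.
Capital growth = (895.5 − 900) / 900 = -0.5%.
The labor force growth = (4433.3 − 4300) / 4300 = 3.1%.
Labor's share = 1 − 0.24 = 0.76.
Capital: 0.24 × (-0.5) = -0.12 pp.
The labor force: 0.76 × 3.1 = 2.356 pp.
TFP growth = 2.5 − 2.236 = 0.264%.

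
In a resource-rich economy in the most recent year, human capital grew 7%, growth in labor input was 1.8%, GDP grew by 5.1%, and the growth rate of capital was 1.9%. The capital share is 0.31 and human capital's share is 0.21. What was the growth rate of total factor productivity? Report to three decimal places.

Total factor productivity grew 2.177%.

Labor's share = 1 − 0.31 − 0.21 = 0.48.
Capital: 0.31 × 1.9 = 0.589 pp.
Human capital: 0.21 × 7 = 1.47 pp.
Labor input: 0.48 × 1.8 = 0.864 pp.
TFP growth = 5.1 − 2.923 = 2.177%.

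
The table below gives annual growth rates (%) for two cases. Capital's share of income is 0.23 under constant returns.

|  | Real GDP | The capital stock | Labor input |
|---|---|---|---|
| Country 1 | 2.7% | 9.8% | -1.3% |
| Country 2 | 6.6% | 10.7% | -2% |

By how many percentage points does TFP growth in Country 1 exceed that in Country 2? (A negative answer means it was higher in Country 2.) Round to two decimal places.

Labor's share = 1 − 0.23 = 0.77.
Country 1: TFP = 2.7 − 2.254 + 1.001 = 1.447%.
Country 2: TFP = 6.6 − 2.461 + 1.54 = 5.679%.
Difference = 1.447 − (5.679) = -4.232 pp.

-4.23 percentage points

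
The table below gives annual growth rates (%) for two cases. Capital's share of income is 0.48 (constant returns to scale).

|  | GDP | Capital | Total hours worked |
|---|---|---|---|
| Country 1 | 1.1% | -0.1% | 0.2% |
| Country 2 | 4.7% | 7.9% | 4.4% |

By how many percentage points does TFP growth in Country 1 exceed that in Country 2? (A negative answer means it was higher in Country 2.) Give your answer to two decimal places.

Labor's share = 1 − 0.48 = 0.52.
Country 1: TFP = 1.1 + 0.048 − 0.104 = 1.044%.
Country 2: TFP = 4.7 − 3.792 − 2.288 = -1.38%.
Difference = 1.044 − (-1.38) = 2.424 pp.

2.42 percentage points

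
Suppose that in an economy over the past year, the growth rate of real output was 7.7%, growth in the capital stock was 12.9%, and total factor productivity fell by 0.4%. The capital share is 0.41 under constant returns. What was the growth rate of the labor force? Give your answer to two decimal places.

Labor's share = 1 − 0.41 = 0.59.
gY = gA + 0.41×12.9 + 0.59×g.
0.59×g = 7.7 + 0.4 − 5.289 = 2.811.
g = 2.811 / 0.59 = 4.7644%.

4.76%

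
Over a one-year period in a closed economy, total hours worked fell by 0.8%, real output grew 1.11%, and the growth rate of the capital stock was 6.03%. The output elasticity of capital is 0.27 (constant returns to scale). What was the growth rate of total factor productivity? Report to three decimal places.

Labor's share = 1 − 0.27 = 0.73.
The capital stock: 0.27 × 6.03 = 1.6281 pp.
Total hours worked: 0.73 × (-0.8) = -0.584 pp.
TFP growth = 1.11 − 1.0441 = 0.0659%.

Total factor productivity grew 0.066%.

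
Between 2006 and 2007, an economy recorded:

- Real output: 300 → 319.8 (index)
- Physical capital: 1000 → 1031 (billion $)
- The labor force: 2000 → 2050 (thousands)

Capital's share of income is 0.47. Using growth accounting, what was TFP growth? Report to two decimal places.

Real output growth = (319.8 − 300) / 300 = 6.6%.
Physical capital growth = (1031 − 1000) / 1000 = 3.1%.
The labor force growth = (2050 − 2000) / 2000 = 2.5%.
Labor's share = 1 − 0.47 = 0.53.
Physical capital: 0.47 × 3.1 = 1.457 pp.
The labor force: 0.53 × 2.5 = 1.325 pp.
TFP growth = 6.6 − 2.782 = 3.818%.

3.82%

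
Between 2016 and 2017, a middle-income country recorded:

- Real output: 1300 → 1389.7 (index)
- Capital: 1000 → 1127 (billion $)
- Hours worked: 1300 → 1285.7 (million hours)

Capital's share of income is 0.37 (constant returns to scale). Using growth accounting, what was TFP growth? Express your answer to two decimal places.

Real output growth = (1389.7 − 1300) / 1300 = 6.9%.
Capital growth = (1127 − 1000) / 1000 = 12.7%.
Hours worked growth = (1285.7 − 1300) / 1300 = -1.1%.
Labor's share = 1 − 0.37 = 0.63.
Capital: 0.37 × 12.7 = 4.699 pp.
Hours worked: 0.63 × (-1.1) = -0.693 pp.
TFP growth = 6.9 − 4.006 = 2.894%.

TFP grew 2.89%.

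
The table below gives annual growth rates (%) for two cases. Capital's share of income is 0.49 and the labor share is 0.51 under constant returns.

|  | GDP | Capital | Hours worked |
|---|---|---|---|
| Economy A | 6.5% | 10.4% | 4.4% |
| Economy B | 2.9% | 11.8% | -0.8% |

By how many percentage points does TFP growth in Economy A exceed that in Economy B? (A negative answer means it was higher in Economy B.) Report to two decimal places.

1.63 percentage points

Labor's share = 1 − 0.49 = 0.51.
Economy A: TFP = 6.5 − 5.096 − 2.244 = -0.84%.
Economy B: TFP = 2.9 − 5.782 + 0.408 = -2.474%.
Difference = -0.84 − (-2.474) = 1.634 pp.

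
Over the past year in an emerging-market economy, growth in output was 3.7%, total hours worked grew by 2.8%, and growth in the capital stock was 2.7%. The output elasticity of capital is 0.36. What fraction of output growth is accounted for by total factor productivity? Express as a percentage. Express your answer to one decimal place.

Labor's share = 1 − 0.36 = 0.64.
The capital stock: 0.36 × 2.7 = 0.972 pp.
Total hours worked: 0.64 × 2.8 = 1.792 pp.
TFP growth = 3.7 − 2.764 = 0.936%.
TFP share of growth = 0.936 / 3.7 × 100 = 25.297%.

Total factor productivity accounted for 25.3% of growth.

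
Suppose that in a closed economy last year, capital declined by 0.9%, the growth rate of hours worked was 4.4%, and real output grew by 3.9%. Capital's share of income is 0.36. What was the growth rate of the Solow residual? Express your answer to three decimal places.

Labor's share = 1 − 0.36 = 0.64.
Capital: 0.36 × (-0.9) = -0.324 pp.
Hours worked: 0.64 × 4.4 = 2.816 pp.
TFP growth = 3.9 − 2.492 = 1.408%.

The Solow residual growth was 1.408%.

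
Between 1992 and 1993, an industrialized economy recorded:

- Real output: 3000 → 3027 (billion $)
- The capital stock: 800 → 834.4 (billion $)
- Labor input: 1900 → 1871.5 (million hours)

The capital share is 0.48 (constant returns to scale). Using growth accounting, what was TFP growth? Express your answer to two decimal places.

Real output growth = (3027 − 3000) / 3000 = 0.9%.
The capital stock growth = (834.4 − 800) / 800 = 4.3%.
Labor input growth = (1871.5 − 1900) / 1900 = -1.5%.
Labor's share = 1 − 0.48 = 0.52.
The capital stock: 0.48 × 4.3 = 2.064 pp.
Labor input: 0.52 × (-1.5) = -0.78 pp.
TFP growth = 0.9 − 1.284 = -0.384%.

-0.38%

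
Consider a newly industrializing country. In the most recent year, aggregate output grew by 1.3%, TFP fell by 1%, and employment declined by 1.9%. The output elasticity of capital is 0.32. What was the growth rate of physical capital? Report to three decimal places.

Labor's share = 1 − 0.32 = 0.68.
gY = gA + 0.68×(-1.9) + 0.32×g.
0.32×g = 1.3 + 1 + 1.292 = 3.592.
g = 3.592 / 0.32 = 11.225%.

Physical capital grew 11.225%.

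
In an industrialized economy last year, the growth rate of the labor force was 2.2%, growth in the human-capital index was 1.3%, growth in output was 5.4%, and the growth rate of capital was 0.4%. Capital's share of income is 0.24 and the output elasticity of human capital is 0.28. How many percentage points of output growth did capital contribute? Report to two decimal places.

Contribution = share × growth = 0.24 × 0.4 = 0.096 pp.

0.10 pp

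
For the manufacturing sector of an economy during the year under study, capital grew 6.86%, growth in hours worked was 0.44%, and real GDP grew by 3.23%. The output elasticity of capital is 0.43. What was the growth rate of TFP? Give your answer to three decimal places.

Labor's share = 1 − 0.43 = 0.57.
Capital: 0.43 × 6.86 = 2.9498 pp.
Hours worked: 0.57 × 0.44 = 0.2508 pp.
TFP growth = 3.23 − 3.2006 = 0.0294%.

TFP grew 0.029%.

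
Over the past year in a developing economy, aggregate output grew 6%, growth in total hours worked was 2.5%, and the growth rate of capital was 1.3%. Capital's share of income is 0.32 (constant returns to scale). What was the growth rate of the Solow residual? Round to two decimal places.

Labor's share = 1 − 0.32 = 0.68.
Capital: 0.32 × 1.3 = 0.416 pp.
Total hours worked: 0.68 × 2.5 = 1.7 pp.
TFP growth = 6 − 2.116 = 3.884%.

3.88%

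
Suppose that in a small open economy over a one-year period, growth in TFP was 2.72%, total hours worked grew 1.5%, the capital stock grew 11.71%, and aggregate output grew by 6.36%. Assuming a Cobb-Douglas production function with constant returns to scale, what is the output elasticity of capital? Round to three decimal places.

gY = gA + α·gK + (1−α)·gL, so gY − gA − gL = α(gK − gL).
6.36 − 2.72 − 1.5 = α × (11.71 − 1.5).
2.14 = 10.21 α, so α = 0.2096.

The output elasticity of capital is 0.210.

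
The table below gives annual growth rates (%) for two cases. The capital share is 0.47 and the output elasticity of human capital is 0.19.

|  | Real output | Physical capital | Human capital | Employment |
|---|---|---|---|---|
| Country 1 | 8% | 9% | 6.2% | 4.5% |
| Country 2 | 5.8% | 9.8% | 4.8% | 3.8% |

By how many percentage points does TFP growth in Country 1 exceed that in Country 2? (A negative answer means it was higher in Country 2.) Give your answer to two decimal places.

2.07 percentage points

Labor's share = 1 − 0.47 − 0.19 = 0.34.
Country 1: TFP = 8 − 4.23 − 1.178 − 1.53 = 1.062%.
Country 2: TFP = 5.8 − 4.606 − 0.912 − 1.292 = -1.01%.
Difference = 1.062 − (-1.01) = 2.072 pp.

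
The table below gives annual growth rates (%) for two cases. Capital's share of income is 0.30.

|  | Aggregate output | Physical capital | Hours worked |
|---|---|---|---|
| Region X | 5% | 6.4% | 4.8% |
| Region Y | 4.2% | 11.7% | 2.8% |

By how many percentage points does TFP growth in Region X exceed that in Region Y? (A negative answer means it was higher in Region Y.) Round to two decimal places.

Labor's share = 1 − 0.3 = 0.7.
Region X: TFP = 5 − 1.92 − 3.36 = -0.28%.
Region Y: TFP = 4.2 − 3.51 − 1.96 = -1.27%.
Difference = -0.28 − (-1.27) = 0.99 pp.

0.99 percentage points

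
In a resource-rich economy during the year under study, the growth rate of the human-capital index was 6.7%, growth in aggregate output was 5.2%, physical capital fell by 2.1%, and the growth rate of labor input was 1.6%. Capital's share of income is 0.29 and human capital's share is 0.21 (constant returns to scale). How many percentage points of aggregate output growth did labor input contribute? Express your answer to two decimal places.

Labor's share = 1 − 0.29 − 0.21 = 0.5.
Contribution = share × growth = 0.5 × 1.6 = 0.8 pp.

0.80 percentage points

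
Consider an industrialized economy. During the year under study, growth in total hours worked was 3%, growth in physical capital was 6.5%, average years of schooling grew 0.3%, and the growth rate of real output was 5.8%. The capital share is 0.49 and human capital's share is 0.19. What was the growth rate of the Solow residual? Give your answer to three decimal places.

Labor's share = 1 − 0.49 − 0.19 = 0.32.
Physical capital: 0.49 × 6.5 = 3.185 pp.
Average years of schooling: 0.19 × 0.3 = 0.057 pp.
Total hours worked: 0.32 × 3 = 0.96 pp.
TFP growth = 5.8 − 4.202 = 1.598%.

The Solow residual growth was 1.598%.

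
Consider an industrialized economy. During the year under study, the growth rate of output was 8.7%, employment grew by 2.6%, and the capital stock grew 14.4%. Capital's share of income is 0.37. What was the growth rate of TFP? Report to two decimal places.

Labor's share = 1 − 0.37 = 0.63.
The capital stock: 0.37 × 14.4 = 5.328 pp.
Employment: 0.63 × 2.6 = 1.638 pp.
TFP growth = 8.7 − 6.966 = 1.734%.

1.73%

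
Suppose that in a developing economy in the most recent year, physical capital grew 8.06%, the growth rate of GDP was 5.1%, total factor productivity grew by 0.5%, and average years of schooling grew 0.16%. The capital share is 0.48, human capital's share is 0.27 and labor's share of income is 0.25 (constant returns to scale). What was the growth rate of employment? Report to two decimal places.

2.75%

Labor's share = 1 − 0.48 − 0.27 = 0.25.
gY = gA + 0.48×8.06 + 0.27×0.16 + 0.25×g.
0.25×g = 5.1 − 0.5 − 3.912 = 0.688.
g = 0.688 / 0.25 = 2.752%.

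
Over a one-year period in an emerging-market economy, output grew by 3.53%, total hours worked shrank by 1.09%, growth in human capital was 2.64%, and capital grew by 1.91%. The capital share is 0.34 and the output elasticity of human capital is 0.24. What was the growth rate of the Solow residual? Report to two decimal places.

2.70%

Labor's share = 1 − 0.34 − 0.24 = 0.42.
Capital: 0.34 × 1.91 = 0.6494 pp.
Human capital: 0.24 × 2.64 = 0.6336 pp.
Total hours worked: 0.42 × (-1.09) = -0.4578 pp.
TFP growth = 3.53 − 0.8252 = 2.7048%.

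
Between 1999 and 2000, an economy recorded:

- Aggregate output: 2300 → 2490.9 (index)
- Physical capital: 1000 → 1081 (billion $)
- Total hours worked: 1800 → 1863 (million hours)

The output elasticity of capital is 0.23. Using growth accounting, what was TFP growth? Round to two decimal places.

3.74%

Aggregate output growth = (2490.9 − 2300) / 2300 = 8.3%.
Physical capital growth = (1081 − 1000) / 1000 = 8.1%.
Total hours worked growth = (1863 − 1800) / 1800 = 3.5%.
Labor's share = 1 − 0.23 = 0.77.
Physical capital: 0.23 × 8.1 = 1.863 pp.
Total hours worked: 0.77 × 3.5 = 2.695 pp.
TFP growth = 8.3 − 4.558 = 3.742%.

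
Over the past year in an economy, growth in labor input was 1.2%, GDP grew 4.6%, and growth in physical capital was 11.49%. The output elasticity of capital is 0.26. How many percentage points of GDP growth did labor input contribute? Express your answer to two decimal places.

Labor's share = 1 − 0.26 = 0.74.
Contribution = share × growth = 0.74 × 1.2 = 0.888 pp.

0.89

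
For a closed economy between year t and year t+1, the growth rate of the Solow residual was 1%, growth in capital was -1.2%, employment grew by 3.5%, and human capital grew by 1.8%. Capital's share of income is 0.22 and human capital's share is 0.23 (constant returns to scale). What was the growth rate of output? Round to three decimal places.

3.075%

Labor's share = 1 − 0.22 − 0.23 = 0.55.
Capital: 0.22 × (-1.2) = -0.264 pp.
Human capital: 0.23 × 1.8 = 0.414 pp.
Employment: 0.55 × 3.5 = 1.925 pp.
Output growth = 1 + 2.075 = 3.075%.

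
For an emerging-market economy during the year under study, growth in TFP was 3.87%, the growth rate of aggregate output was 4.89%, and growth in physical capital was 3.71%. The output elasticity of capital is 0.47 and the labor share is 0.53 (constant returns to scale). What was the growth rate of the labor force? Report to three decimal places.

-1.365%

Labor's share = 1 − 0.47 = 0.53.
gY = gA + 0.47×3.71 + 0.53×g.
0.53×g = 4.89 − 3.87 − 1.7437 = -0.7237.
g = -0.7237 / 0.53 = -1.36547%.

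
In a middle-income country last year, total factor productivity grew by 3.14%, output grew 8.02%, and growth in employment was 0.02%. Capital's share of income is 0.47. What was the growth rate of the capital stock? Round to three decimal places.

Labor's share = 1 − 0.47 = 0.53.
gY = gA + 0.53×0.02 + 0.47×g.
0.47×g = 8.02 − 3.14 − 0.0106 = 4.8694.
g = 4.8694 / 0.47 = 10.36043%.

The capital stock grew 10.360%.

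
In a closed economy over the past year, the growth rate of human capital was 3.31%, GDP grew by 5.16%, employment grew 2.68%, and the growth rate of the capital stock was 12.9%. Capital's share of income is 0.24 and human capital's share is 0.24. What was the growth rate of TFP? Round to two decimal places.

Labor's share = 1 − 0.24 − 0.24 = 0.52.
The capital stock: 0.24 × 12.9 = 3.096 pp.
Human capital: 0.24 × 3.31 = 0.7944 pp.
Employment: 0.52 × 2.68 = 1.3936 pp.
TFP growth = 5.16 − 5.284 = -0.124%.

-0.12%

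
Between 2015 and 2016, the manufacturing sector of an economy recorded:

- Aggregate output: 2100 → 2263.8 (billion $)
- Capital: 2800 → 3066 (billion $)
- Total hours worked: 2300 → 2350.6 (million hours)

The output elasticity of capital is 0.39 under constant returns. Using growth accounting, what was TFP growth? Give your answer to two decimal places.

TFP grew 2.75%.

Aggregate output growth = (2263.8 − 2100) / 2100 = 7.8%.
Capital growth = (3066 − 2800) / 2800 = 9.5%.
Total hours worked growth = (2350.6 − 2300) / 2300 = 2.2%.
Labor's share = 1 − 0.39 = 0.61.
Capital: 0.39 × 9.5 = 3.705 pp.
Total hours worked: 0.61 × 2.2 = 1.342 pp.
TFP growth = 7.8 − 5.047 = 2.753%.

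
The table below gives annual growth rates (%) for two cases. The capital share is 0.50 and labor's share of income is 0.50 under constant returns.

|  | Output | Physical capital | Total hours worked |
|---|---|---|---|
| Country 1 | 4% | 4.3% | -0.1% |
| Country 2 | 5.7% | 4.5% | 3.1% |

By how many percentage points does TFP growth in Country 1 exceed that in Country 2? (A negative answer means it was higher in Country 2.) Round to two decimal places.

0.00 percentage points

Labor's share = 1 − 0.5 = 0.5.
Country 1: TFP = 4 − 2.15 + 0.05 = 1.9%.
Country 2: TFP = 5.7 − 2.25 − 1.55 = 1.9%.
Difference = 1.9 − (1.9) = 0 pp.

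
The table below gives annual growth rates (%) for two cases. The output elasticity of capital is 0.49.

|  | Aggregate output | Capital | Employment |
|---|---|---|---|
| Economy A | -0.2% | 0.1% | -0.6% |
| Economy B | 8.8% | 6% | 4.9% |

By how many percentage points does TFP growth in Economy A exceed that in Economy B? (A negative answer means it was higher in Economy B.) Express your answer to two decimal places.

-3.30 percentage points

Labor's share = 1 − 0.49 = 0.51.
Economy A: TFP = -0.2 − 0.049 + 0.306 = 0.057%.
Economy B: TFP = 8.8 − 2.94 − 2.499 = 3.361%.
Difference = 0.057 − (3.361) = -3.304 pp.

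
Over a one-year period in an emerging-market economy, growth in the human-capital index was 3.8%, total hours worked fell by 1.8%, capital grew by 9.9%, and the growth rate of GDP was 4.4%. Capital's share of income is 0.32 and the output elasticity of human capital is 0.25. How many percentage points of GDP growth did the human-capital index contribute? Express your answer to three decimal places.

Contribution = share × growth = 0.25 × 3.8 = 0.95 pp.

0.950 pp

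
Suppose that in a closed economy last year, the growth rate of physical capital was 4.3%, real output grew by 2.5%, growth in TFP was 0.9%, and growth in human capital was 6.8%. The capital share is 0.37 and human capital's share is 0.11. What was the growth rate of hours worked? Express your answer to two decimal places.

-1.42%

Labor's share = 1 − 0.37 − 0.11 = 0.52.
gY = gA + 0.37×4.3 + 0.11×6.8 + 0.52×g.
0.52×g = 2.5 − 0.9 − 2.339 = -0.739.
g = -0.739 / 0.52 = -1.4212%.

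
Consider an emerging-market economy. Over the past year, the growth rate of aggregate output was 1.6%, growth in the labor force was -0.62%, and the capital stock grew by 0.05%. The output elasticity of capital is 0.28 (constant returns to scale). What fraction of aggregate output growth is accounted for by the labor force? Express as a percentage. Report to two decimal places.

Labor's share = 1 − 0.28 = 0.72.
The labor force contributed 0.72 × (-0.62) = -0.4464 pp.
Share of growth = -0.4464 / 1.6 × 100 = -27.9%.

The labor force accounted for -27.90% of growth.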